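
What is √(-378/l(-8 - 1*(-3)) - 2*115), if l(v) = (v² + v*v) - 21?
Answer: 2*I*√51098/29 ≈ 15.59*I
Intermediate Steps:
l(v) = -21 + 2*v² (l(v) = (v² + v²) - 21 = 2*v² - 21 = -21 + 2*v²)
√(-378/l(-8 - 1*(-3)) - 2*115) = √(-378/(-21 + 2*(-8 - 1*(-3))²) - 2*115) = √(-378/(-21 + 2*(-8 + 3)²) - 230) = √(-378/(-21 + 2*(-5)²) - 230) = √(-378/(-21 + 2*25) - 230) = √(-378/(-21 + 50) - 230) = √(-378/29 - 230) = √(-7048/29) = 2*I*√51098/29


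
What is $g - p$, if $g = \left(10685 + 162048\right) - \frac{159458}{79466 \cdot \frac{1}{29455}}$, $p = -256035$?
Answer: $\frac{14687821249}{39733} \approx 3.6966 \cdot 10^{5}$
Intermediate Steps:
$g = \frac{4514782594}{39733}$ ($g = 172733 - \frac{159458}{79466 \cdot \frac{1}{29455}} = 172733 - \frac{159458}{\frac{79466}{29455}} = 172733 - \frac{2348417695}{39733} = \frac{4514782594}{39733} \approx 1.1363 \cdot 10^{5}$)
$g - p = \frac{4514782594}{39733} - -256035 = \frac{4514782594}{39733} + 256035 = \frac{14687821249}{39733}$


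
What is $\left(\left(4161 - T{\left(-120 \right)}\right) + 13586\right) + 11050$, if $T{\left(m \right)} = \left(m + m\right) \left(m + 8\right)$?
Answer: $1917$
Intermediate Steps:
$T{\left(m \right)} = 2 m \left(8 + m\right)$
$\left(\left(4161 - T{\left(-120 \right)}\right) + 13586\right) + 11050 = \left(\left(4161 - 2 \left(-120\right) \left(8 - 120\right)\right) + 13586\right) + 11050 = \left(\left(4161 - 2 \left(-120\right) \left(-112\right)\right) + 13586\right) + 11050 = \left(\left(4161 - 26880\right) + 13586\right) + 11050 = \left(-22719 + 13586\right) + 11050 = -9133 + 11050 = 1917$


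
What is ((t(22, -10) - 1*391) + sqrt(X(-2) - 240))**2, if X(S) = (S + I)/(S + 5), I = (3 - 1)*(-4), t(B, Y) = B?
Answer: (1107 - I*sqrt(2190))**2/9 ≈ 1.3592e+5 - 11512.0*I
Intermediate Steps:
I = -8 (I = 2*(-4) = -8)
X(S) = (-8 + S)/(5 + S) (X(S) = (S - 8)/(S + 5) = (-8 + S)/(5 + S))
((t(22, -10) - 1*391) + sqrt(X(-2) - 240))**2 = ((22 - 1*391) + sqrt((-8 - 2)/(5 - 2) - 240))**2 = ((22 - 391) + sqrt(-10/3 - 240))**2 = (-369 + sqrt((1/3)*(-10) - 240))**2 = (-369 + sqrt(-10/3 - 240))**2 = (-369 + sqrt(-730/3))**2 = (-369 + I*sqrt(2190)/3)**2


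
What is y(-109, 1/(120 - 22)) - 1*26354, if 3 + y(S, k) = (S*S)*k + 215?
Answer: -2550035/98 ≈ -26021.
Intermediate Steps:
y(S, k) = 212 + k*S**2 (y(S, k) = -3 + ((S*S)*k + 215) = -3 + (S**2*k + 215) = -3 + (k*S**2 + 215) = -3 + (215 + k*S**2) = 212 + k*S**2)
y(-109, 1/(120 - 22)) - 1*26354 = (212 + (-109)**2/(120 - 22)) - 1*26354 = (212 + 11881/98) - 26354 = 32657/98 - 26354 = -2550035/98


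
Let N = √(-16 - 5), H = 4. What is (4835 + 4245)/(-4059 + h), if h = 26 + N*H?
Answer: -7323928/3253085 - 7264*I*√21/3253085 ≈ -2.2514 - 0.010233*I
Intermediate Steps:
N = I*√21 (N = √(-21) = I*√21 ≈ 4.5826*I)
h = 26 + 4*I*√21 (h = 26 + (I*√21)*4 = 26 + 4*I*√21 ≈ 26.0 + 18.33*I)
(4835 + 4245)/(-4059 + h) = (4835 + 4245)/(-4059 + (26 + 4*I*√21)) = 9080/(-4033 + 4*I*√21)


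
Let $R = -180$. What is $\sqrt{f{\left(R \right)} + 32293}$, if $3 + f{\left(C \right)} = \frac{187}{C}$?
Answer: $\frac{\sqrt{29060065}}{30} \approx 179.69$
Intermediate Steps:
$f{\left(C \right)} = -3 + \frac{187}{C}$
$\sqrt{f{\left(R \right)} + 32293} = \sqrt{\left(-3 + \frac{187}{-180}\right) + 32293} = \sqrt{\left(-3 + 187 \left(- \frac{1}{180}\right)\right) + 32293} = \sqrt{\left(-3 - \frac{187}{180}\right) + 32293} = \sqrt{- \frac{727}{180} + 32293} = \sqrt{\frac{5812013}{180}} = \frac{\sqrt{29060065}}{30}$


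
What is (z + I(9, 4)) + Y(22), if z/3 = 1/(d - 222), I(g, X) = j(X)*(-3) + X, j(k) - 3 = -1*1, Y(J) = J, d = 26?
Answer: 3917/196 ≈ 19.985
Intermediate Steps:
j(k) = 2 (j(k) = 3 - 1*1 = 3 - 1 = 2)
I(g, X) = -6 + X (I(g, X) = 2*(-3) + X = -6 + X)
z = -3/196 (z = 3/(26 - 222) = 3/(-196) = 3*(-1/196) = -3/196 ≈ -0.015306)
(z + I(9, 4)) + Y(22) = (-3/196 + (-6 + 4)) + 22 = (-3/196 - 2) + 22 = -395/196 + 22 = 3917/196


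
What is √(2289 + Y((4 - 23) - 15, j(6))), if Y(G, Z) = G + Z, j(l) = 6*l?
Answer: √2291 ≈ 47.864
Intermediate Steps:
√(2289 + Y((4 - 23) - 15, j(6))) = √(2289 + (((4 - 23) - 15) + 6*6)) = √(2289 + ((-19 - 15) + 36)) = √(2289 + (-34 + 36)) = √(2289 + 2) = √2291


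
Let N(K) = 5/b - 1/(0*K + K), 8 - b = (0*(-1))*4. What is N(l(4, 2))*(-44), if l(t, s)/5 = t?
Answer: -253/10 ≈ -25.300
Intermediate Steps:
l(t, s) = 5*t
b = 8 (b = 8 - 0*(-1)*4 = 8 - 0*4 = 8 - 1*0 = 8 + 0 = 8)
N(K) = 5/8 - 1/K (N(K) = 5/8 - 1/(0*K + K) = 5*(⅛) - 1/(0 + K) = 5/8 - 1/K)
N(l(4, 2))*(-44) = (5/8 - 1/(5*4))*(-44) = (5/8 - 1/20)*(-44) = (23/40)*(-44) = -253/10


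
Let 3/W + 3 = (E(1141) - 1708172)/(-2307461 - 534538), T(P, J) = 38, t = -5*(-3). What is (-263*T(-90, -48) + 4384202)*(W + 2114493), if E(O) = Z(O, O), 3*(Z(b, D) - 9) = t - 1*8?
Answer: 4399514932363944576/475663 ≈ 9.2492e+12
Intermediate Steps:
t = 15
Z(b, D) = 34/3 (Z(b, D) = 9 + (15 - 1*8)/3 = 9 + (15 - 8)/3 = 9 + (1/3)*7 = 9 + 7/3 = 34/3)
E(O) = 34/3
W = -594837/475663 (W = 3/(-3 + (34/3 - 1708172)/(-2307461 - 534538)) = 3/(-3 - 5124482/3/(-2841999)) = 3/(-3 - 5124482/3*(-1/2841999)) = 3/(-3 + 119174/198279) = 3/(-475663/198279) = 3*(-198279/475663) = -594837/475663 ≈ -1.2505)
(-263*T(-90, -48) + 4384202)*(W + 2114493) = (-263*38 + 4384202)*(-594837/475663 + 2114493) = (-9994 + 4384202)*(1005785489022/475663) = 4374208*(1005785489022/475663) = 4399514932363944576/475663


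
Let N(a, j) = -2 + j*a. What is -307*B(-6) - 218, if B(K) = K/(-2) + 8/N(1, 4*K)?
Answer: -13579/13 ≈ -1044.5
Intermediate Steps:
N(a, j) = -2 + a*j
B(K) = 8/(-2 + 4*K) - K/2 (B(K) = K/(-2) + 8/(-2 + 1*(4*K)) = K*(-1/2) + 8/(-2 + 4*K) = -K/2 + 8/(-2 + 4*K) = 8/(-2 + 4*K) - K/2)
-307*B(-6) - 218 = -307*(8 - 1*(-6)*(-1 + 2*(-6)))/(2*(-1 + 2*(-6))) - 218 = -307*(8 - 1*(-6)*(-1 - 12))/(2*(-1 - 12)) - 218 = -307*(8 - 1*(-6)*(-13))/(2*(-13)) - 218 = -307*(-1)*(8 - 78)/(2*13) - 218 = -307*(-1)*(-70)/(2*13) - 218 = -307*35/13 - 218 = -10745/13 - 218 = -13579/13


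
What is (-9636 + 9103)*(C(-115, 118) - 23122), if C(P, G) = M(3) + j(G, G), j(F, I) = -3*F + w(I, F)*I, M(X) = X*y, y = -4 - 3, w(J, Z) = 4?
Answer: 12272325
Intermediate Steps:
y = -7
M(X) = -7*X (M(X) = X*(-7) = -7*X)
j(F, I) = -3*F + 4*I
C(P, G) = -21 + G (C(P, G) = -7*3 + (-3*G + 4*G) = -21 + G)
(-9636 + 9103)*(C(-115, 118) - 23122) = (-9636 + 9103)*((-21 + 118) - 23122) = -533*(97 - 23122) = -533*(-23025) = 12272325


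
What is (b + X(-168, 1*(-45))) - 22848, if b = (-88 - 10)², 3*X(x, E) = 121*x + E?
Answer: -20035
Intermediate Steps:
X(x, E) = E/3 + 121*x/3 (X(x, E) = (121*x + E)/3 = (E + 121*x)/3 = E/3 + 121*x/3)
b = 9604 (b = (-98)² = 9604)
(b + X(-168, 1*(-45))) - 22848 = (9604 + ((1*(-45))/3 + (121/3)*(-168))) - 22848 = (9604 + ((⅓)*(-45) - 6776)) - 22848 = (9604 + (-15 - 6776)) - 22848 = (9604 - 6791) - 22848 = 2813 - 22848 = -20035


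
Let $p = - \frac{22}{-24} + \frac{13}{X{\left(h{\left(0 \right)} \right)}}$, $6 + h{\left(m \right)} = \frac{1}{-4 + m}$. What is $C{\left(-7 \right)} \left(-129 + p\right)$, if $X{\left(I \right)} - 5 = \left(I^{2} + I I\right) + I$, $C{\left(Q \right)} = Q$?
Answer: $\frac{2202683}{2460} \approx 895.4$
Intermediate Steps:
$h{\left(m \right)} = -6 + \frac{1}{-4 + m}$
$X{\left(I \right)} = 5 + I + 2 I^{2}$ ($X{\left(I \right)} = 5 + \left(\left(I^{2} + I I\right) + I\right) = 5 + \left(\left(I^{2} + I^{2}\right) + I\right) = 5 + \left(2 I^{2} + I\right) = 5 + \left(I + 2 I^{2}\right) = 5 + I + 2 I^{2}$)
$p = \frac{2671}{2460}$ ($p = - \frac{22}{-24} + \frac{13}{5 + \frac{25 - 0}{-4 + 0} + 2 \left(\frac{25 - 0}{-4 + 0}\right)^{2}} = \left(-22\right) \left(- \frac{1}{24}\right) + \frac{13}{5 + \frac{25 + 0}{-4} + 2 \left(\frac{25 + 0}{-4}\right)^{2}} = \frac{11}{12} + \frac{13}{5 - \frac{25}{4} + 2 \left(\left(- \frac{1}{4}\right) 25\right)^{2}} = \frac{11}{12} + \frac{13}{5 - \frac{25}{4} + 2 \left(- \frac{25}{4}\right)^{2}} = \frac{11}{12} + \frac{13}{5 - \frac{25}{4} + 2 \cdot \frac{625}{16}} = \frac{11}{12} + \frac{13}{5 - \frac{25}{4} + \frac{625}{8}} = \frac{11}{12} + \frac{13}{\frac{615}{8}} = \frac{11}{12} + 13 \cdot \frac{8}{615} = \frac{11}{12} + \frac{104}{615} = \frac{2671}{2460} \approx 1.0858$)
$C{\left(-7 \right)} \left(-129 + p\right) = - 7 \left(-129 + \frac{2671}{2460}\right) = \left(-7\right) \left(- \frac{314669}{2460}\right) = \frac{2202683}{2460}$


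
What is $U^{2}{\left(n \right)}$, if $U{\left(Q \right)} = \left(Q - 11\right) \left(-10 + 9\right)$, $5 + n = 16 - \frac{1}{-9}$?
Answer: $\frac{1}{81} \approx 0.012346$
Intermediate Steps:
$n = \frac{100}{9}$ ($n = -5 + \left(16 - \frac{1}{-9}\right) = -5 + \left(16 - - \frac{1}{9}\right) = -5 + \left(16 + \frac{1}{9}\right) = -5 + \frac{145}{9} = \frac{100}{9} \approx 11.111$)
$U{\left(Q \right)} = 11 - Q$ ($U{\left(Q \right)} = \left(-11 + Q\right) \left(-1\right) = 11 - Q$)
$U^{2}{\left(n \right)} = \left(11 - \frac{100}{9}\right)^{2} = \left(- \frac{1}{9}\right)^{2} = \frac{1}{81}$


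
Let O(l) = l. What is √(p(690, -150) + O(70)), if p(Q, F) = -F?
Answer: 2*√55 ≈ 14.832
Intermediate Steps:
√(p(690, -150) + O(70)) = √(-1*(-150) + 70) = √(150 + 70) = √220 = 2*√55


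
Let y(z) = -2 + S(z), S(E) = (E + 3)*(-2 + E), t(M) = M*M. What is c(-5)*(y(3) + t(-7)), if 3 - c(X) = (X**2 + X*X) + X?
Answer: -2226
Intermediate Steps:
t(M) = M**2
S(E) = (-2 + E)*(3 + E) (S(E) = (3 + E)*(-2 + E) = (-2 + E)*(3 + E))
c(X) = 3 - X - 2*X**2 (c(X) = 3 - ((X**2 + X*X) + X) = 3 - ((X**2 + X**2) + X) = 3 - (2*X**2 + X) = 3 - (X + 2*X**2) = 3 + (-X - 2*X**2) = 3 - X - 2*X**2)
y(z) = -8 + z + z**2 (y(z) = -2 + (-6 + z + z**2) = -8 + z + z**2)
c(-5)*(y(3) + t(-7)) = (3 - 1*(-5) - 2*(-5)**2)*((-8 + 3 + 3**2) + (-7)**2) = (3 + 5 - 2*25)*((-8 + 3 + 9) + 49) = (3 + 5 - 50)*(4 + 49) = -42*53 = -2226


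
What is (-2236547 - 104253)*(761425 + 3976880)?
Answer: -11091424344000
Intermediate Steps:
(-2236547 - 104253)*(761425 + 3976880) = -2340800*4738305 = -11091424344000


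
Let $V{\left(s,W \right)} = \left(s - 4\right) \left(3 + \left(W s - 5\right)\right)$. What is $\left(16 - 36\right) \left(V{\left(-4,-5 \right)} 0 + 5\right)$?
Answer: $-100$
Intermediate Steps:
$V{\left(s,W \right)} = \left(-4 + s\right) \left(-2 + W s\right)$ ($V{\left(s,W \right)} = \left(-4 + s\right) \left(3 + \left(-5 + W s\right)\right) = \left(-4 + s\right) \left(-2 + W s\right)$)
$\left(16 - 36\right) \left(V{\left(-4,-5 \right)} 0 + 5\right) = \left(16 - 36\right) \left(\left(8 - -8 - 5 \left(-4\right)^{2} - \left(-20\right) \left(-4\right)\right) 0 + 5\right) = - 20 \left(\left(8 + 8 - 80 - 80\right) 0 + 5\right) = - 20 \left(\left(-144\right) 0 + 5\right) = - 20 \left(0 + 5\right) = \left(-20\right) 5 = -100$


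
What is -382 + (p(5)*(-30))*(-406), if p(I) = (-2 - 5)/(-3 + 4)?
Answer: -85642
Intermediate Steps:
p(I) = -7 (p(I) = -7/1 = -7*1 = -7)
-382 + (p(5)*(-30))*(-406) = -382 - 7*(-30)*(-406) = -382 + 210*(-406) = -382 - 85260 = -85642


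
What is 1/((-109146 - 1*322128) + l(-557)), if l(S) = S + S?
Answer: -1/432388 ≈ -2.3127e-6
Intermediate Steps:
l(S) = 2*S
1/((-109146 - 1*322128) + l(-557)) = 1/((-109146 - 1*322128) + 2*(-557)) = 1/((-109146 - 322128) - 1114) = 1/(-431274 - 1114) = 1/(-432388) = -1/432388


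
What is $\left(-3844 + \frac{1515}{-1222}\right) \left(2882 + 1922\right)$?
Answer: $- \frac{11286716966}{611} \approx -1.8473 \cdot 10^{7}$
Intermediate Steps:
$\left(-3844 + \frac{1515}{-1222}\right) \left(2882 + 1922\right) = \left(-3844 + 1515 \left(- \frac{1}{1222}\right)\right) 4804 = \left(-3844 - \frac{1515}{1222}\right) 4804 = \left(- \frac{4698883}{1222}\right) 4804 = - \frac{11286716966}{611}$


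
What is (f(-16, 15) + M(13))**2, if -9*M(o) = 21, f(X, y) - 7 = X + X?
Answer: 6724/9 ≈ 747.11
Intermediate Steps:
f(X, y) = 7 + 2*X (f(X, y) = 7 + (X + X) = 7 + 2*X)
M(o) = -7/3 (M(o) = -1/9*21 = -7/3)
(f(-16, 15) + M(13))**2 = ((7 + 2*(-16)) - 7/3)**2 = ((7 - 32) - 7/3)**2 = (-25 - 7/3)**2 = (-82/3)**2 = 6724/9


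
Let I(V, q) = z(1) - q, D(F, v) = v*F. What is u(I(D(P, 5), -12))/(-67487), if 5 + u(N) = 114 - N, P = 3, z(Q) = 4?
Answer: -3/2177 ≈ -0.0013780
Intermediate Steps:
D(F, v) = F*v
I(V, q) = 4 - q
u(N) = 109 - N (u(N) = -5 + (114 - N) = 109 - N)
u(I(D(P, 5), -12))/(-67487) = (109 - (4 - 1*(-12)))/(-67487) = (109 - (4 + 12))*(-1/67487) = (109 - 1*16)*(-1/67487) = (109 - 16)*(-1/67487) = 93*(-1/67487) = -3/2177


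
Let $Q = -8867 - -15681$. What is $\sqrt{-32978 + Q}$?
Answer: $2 i \sqrt{6541} \approx 161.75 i$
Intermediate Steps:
$Q = 6814$ ($Q = -8867 + 15681 = 6814$)
$\sqrt{-32978 + Q} = \sqrt{-32978 + 6814} = \sqrt{-26164} = 2 i \sqrt{6541}$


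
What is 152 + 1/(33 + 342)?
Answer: 57001/375 ≈ 152.00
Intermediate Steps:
152 + 1/(33 + 342) = 152 + 1/375 = 57001/375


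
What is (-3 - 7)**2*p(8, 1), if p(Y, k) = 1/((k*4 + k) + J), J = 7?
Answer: 25/3 ≈ 8.3333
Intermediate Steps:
p(Y, k) = 1/(7 + 5*k) (p(Y, k) = 1/((k*4 + k) + 7) = 1/((4*k + k) + 7) = 1/(5*k + 7) = 1/(7 + 5*k))
(-3 - 7)**2*p(8, 1) = (-3 - 7)**2/(7 + 5*1) = (-10)**2/(7 + 5) = 100/12 = 100*(1/12) = 25/3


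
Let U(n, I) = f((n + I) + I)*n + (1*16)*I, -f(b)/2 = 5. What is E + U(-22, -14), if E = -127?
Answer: -131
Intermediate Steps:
f(b) = -10 (f(b) = -2*5 = -10)
U(n, I) = -10*n + 16*I (U(n, I) = -10*n + (1*16)*I = -10*n + 16*I)
E + U(-22, -14) = -127 + (-10*(-22) + 16*(-14)) = -127 + (220 - 224) = -127 - 4 = -131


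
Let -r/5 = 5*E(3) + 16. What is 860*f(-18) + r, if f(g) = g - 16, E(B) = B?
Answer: -29395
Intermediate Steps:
f(g) = -16 + g
r = -155 (r = -5*(5*3 + 16) = -5*(15 + 16) = -5*31 = -155)
860*f(-18) + r = 860*(-16 - 18) - 155 = 860*(-34) - 155 = -29240 - 155 = -29395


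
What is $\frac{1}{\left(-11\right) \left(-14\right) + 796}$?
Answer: $\frac{1}{950} \approx 0.0010526$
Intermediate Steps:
$\frac{1}{\left(-11\right) \left(-14\right) + 796} = \frac{1}{154 + 796} = \frac{1}{950}$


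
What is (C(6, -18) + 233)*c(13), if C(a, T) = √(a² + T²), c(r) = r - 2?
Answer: 2563 + 66*√10 ≈ 2771.7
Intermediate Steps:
c(r) = -2 + r
C(a, T) = √(T² + a²)
(C(6, -18) + 233)*c(13) = (√((-18)² + 6²) + 233)*(-2 + 13) = (√(324 + 36) + 233)*11 = (√360 + 233)*11 = (6*√10 + 233)*11 = (233 + 6*√10)*11 = 2563 + 66*√10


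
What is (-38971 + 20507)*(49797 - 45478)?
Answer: -79746016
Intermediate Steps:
(-38971 + 20507)*(49797 - 45478) = -18464*4319 = -79746016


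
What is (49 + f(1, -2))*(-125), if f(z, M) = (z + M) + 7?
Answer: -6875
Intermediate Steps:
f(z, M) = 7 + M + z (f(z, M) = (M + z) + 7 = 7 + M + z)
(49 + f(1, -2))*(-125) = (49 + (7 - 2 + 1))*(-125) = (49 + 6)*(-125) = 55*(-125) = -6875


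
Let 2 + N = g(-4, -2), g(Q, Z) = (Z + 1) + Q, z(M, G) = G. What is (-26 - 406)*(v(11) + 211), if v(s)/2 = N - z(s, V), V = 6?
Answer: -79920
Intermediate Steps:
g(Q, Z) = 1 + Q + Z (g(Q, Z) = (1 + Z) + Q = 1 + Q + Z)
N = -7 (N = -2 + (1 - 4 - 2) = -2 - 5 = -7)
v(s) = -26 (v(s) = 2*(-7 - 1*6) = 2*(-7 - 6) = 2*(-13) = -26)
(-26 - 406)*(v(11) + 211) = (-26 - 406)*(-26 + 211) = -432*185 = -79920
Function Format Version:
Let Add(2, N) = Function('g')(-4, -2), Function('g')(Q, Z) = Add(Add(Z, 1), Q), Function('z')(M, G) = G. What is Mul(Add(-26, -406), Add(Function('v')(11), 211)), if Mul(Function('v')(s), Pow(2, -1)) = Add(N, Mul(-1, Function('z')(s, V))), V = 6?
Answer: -79920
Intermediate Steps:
Function('g')(Q, Z) = Add(1, Q, Z) (Function('g')(Q, Z) = Add(Add(1, Z), Q) = Add(1, Q, Z))
N = -7 (N = Add(-2, Add(1, -4, -2)) = Add(-2, -5) = -7)
Function('v')(s) = -26 (Function('v')(s) = Mul(2, Add(-7, Mul(-1, 6))) = Mul(2, Add(-7, -6)) = Mul(2, -13) = -26)
Mul(Add(-26, -406), Add(Function('v')(11), 211)) = Mul(Add(-26, -406), Add(-26, 211)) = Mul(-432, 185) = -79920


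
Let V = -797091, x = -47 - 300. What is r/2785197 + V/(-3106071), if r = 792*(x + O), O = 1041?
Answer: 436366797215/961224403443 ≈ 0.45397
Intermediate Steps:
x = -347
r = 549648 (r = 792*(-347 + 1041) = 792*694 = 549648)
r/2785197 + V/(-3106071) = 549648/2785197 - 797091/(-3106071) = 549648*(1/2785197) - 797091*(-1/3106071) = 183216/928399 + 265697/1035357 = 436366797215/961224403443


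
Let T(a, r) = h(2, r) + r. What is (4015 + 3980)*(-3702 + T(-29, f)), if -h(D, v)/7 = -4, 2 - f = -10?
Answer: -29277690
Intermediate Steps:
f = 12 (f = 2 - 1*(-10) = 2 + 10 = 12)
h(D, v) = 28 (h(D, v) = -7*(-4) = 28)
T(a, r) = 28 + r
(4015 + 3980)*(-3702 + T(-29, f)) = (4015 + 3980)*(-3702 + (28 + 12)) = 7995*(-3702 + 40) = 7995*(-3662) = -29277690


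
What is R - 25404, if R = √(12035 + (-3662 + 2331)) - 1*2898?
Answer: -28302 + 4*√669 ≈ -28199.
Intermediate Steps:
R = -2898 + 4*√669 (R = √(12035 - 1331) - 2898 = √10704 - 2898 = 4*√669 - 2898 = -2898 + 4*√669 ≈ -2794.5)
R - 25404 = (-2898 + 4*√669) - 25404 = -28302 + 4*√669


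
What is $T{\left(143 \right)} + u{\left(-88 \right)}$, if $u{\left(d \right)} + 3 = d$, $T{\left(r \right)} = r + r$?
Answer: $195$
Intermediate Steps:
$T{\left(r \right)} = 2 r$
$u{\left(d \right)} = -3 + d$
$T{\left(143 \right)} + u{\left(-88 \right)} = 2 \cdot 143 - 91 = 286 - 91 = 195$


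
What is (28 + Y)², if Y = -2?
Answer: 676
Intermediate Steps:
(28 + Y)² = (28 - 2)² = 26² = 676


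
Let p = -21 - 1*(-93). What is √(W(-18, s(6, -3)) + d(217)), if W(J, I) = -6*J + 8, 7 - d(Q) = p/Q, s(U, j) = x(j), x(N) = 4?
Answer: √5776323/217 ≈ 11.076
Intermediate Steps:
s(U, j) = 4
p = 72 (p = -21 + 93 = 72)
d(Q) = 7 - 72/Q
W(J, I) = 8 - 6*J
√(W(-18, s(6, -3)) + d(217)) = √((8 - 6*(-18)) + (7 - 72/217)) = √((8 + 108) + (7 - 72*1/217)) = √(116 + (7 - 72/217)) = √(116 + 1447/217) = √(26619/217) = √5776323/217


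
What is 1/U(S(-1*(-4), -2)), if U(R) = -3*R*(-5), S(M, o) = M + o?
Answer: 1/30 ≈ 0.033333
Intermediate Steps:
U(R) = 15*R
1/U(S(-1*(-4), -2)) = 1/(15*(-1*(-4) - 2)) = 1/(15*(4 - 2)) = 1/(15*2) = 1/30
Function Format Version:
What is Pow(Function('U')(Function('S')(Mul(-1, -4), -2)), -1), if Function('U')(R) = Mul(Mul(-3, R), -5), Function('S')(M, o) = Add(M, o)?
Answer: Rational(1, 30) ≈ 0.033333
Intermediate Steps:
Function('U')(R) = Mul(15, R)
Pow(Function('U')(Function('S')(Mul(-1, -4), -2)), -1) = Pow(Mul(15, Add(Mul(-1, -4), -2)), -1) = Pow(Mul(15, Add(4, -2)), -1) = Pow(Mul(15, 2), -1) = Pow(30, -1) = Rational(1, 30)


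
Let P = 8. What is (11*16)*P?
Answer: 1408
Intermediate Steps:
(11*16)*P = (11*16)*8 = 176*8 = 1408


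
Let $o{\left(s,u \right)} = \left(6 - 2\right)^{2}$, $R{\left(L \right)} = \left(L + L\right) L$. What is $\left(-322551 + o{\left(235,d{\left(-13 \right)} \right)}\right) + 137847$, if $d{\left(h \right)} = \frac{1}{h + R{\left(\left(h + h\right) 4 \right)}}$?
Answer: $-184688$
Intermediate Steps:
$R{\left(L \right)} = 2 L^{2}$ ($R{\left(L \right)} = 2 L L = 2 L^{2}$)
$d{\left(h \right)} = \frac{1}{h + 128 h^{2}}$ ($d{\left(h \right)} = \frac{1}{h + 2 \left(\left(h + h\right) 4\right)^{2}} = \frac{1}{h + 2 \left(2 h 4\right)^{2}} = \frac{1}{h + 2 \left(8 h\right)^{2}} = \frac{1}{h + 2 \cdot 64 h^{2}} = \frac{1}{h + 128 h^{2}}$)
$o{\left(s,u \right)} = 16$ ($o{\left(s,u \right)} = 4^{2} = 16$)
$\left(-322551 + o{\left(235,d{\left(-13 \right)} \right)}\right) + 137847 = \left(-322551 + 16\right) + 137847 = -322535 + 137847 = -184688$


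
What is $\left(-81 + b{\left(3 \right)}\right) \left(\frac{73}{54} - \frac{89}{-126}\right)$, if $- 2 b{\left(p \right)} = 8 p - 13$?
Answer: $- \frac{67297}{378} \approx -178.03$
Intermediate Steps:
$b{\left(p \right)} = \frac{13}{2} - 4 p$ ($b{\left(p \right)} = - \frac{8 p - 13}{2} = - \frac{-13 + 8 p}{2} = \frac{13}{2} - 4 p$)
$\left(-81 + b{\left(3 \right)}\right) \left(\frac{73}{54} - \frac{89}{-126}\right) = \left(-81 + \left(\frac{13}{2} - 12\right)\right) \left(\frac{73}{54} - \frac{89}{-126}\right) = \left(-81 + \left(\frac{13}{2} - 12\right)\right) \left(73 \cdot \frac{1}{54} - - \frac{89}{126}\right) = \left(-81 - \frac{11}{2}\right) \left(\frac{73}{54} + \frac{89}{126}\right) = \left(- \frac{173}{2}\right) \frac{389}{189} = - \frac{67297}{378}$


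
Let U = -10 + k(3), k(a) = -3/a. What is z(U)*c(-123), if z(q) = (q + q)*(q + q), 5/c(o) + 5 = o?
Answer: -605/32 ≈ -18.906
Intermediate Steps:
c(o) = 5/(-5 + o)
U = -11 (U = -10 - 3/3 = -10 - 3*⅓ = -10 - 1 = -11)
z(q) = 4*q² (z(q) = (2*q)*(2*q) = 4*q²)
z(U)*c(-123) = (4*(-11)²)*(5/(-5 - 123)) = (4*121)*(5/(-128)) = 484*(5*(-1/128)) = 484*(-5/128) = -605/32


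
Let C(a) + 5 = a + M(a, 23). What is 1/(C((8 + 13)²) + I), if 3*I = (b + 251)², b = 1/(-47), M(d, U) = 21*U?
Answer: 2209/48411943 ≈ 4.5629e-5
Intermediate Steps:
b = -1/47 ≈ -0.021277
I = 46381872/2209 (I = (-1/47 + 251)²/3 = (11796/47)²/3 = (⅓)*(139145616/2209) = 46381872/2209 ≈ 20997.)
C(a) = 478 + a (C(a) = -5 + (a + 21*23) = -5 + (a + 483) = -5 + (483 + a) = 478 + a)
1/(C((8 + 13)²) + I) = 1/((478 + (8 + 13)²) + 46381872/2209) = 1/((478 + 21²) + 46381872/2209) = 1/((478 + 441) + 46381872/2209) = 1/(919 + 46381872/2209) = 1/(48411943/2209) = 2209/48411943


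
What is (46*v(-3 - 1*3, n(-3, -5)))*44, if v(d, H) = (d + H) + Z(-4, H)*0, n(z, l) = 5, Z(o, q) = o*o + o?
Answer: -2024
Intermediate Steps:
Z(o, q) = o + o**2 (Z(o, q) = o**2 + o = o + o**2)
v(d, H) = H + d (v(d, H) = (d + H) - 4*(1 - 4)*0 = (H + d) - 4*(-3)*0 = (H + d) + 12*0 = (H + d) + 0 = H + d)
(46*v(-3 - 1*3, n(-3, -5)))*44 = (46*(5 + (-3 - 1*3)))*44 = (46*(5 + (-3 - 3)))*44 = (46*(5 - 6))*44 = (46*(-1))*44 = -46*44 = -2024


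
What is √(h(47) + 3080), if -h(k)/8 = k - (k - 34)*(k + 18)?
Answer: 26*√14 ≈ 97.283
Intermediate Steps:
h(k) = -8*k + 8*(-34 + k)*(18 + k) (h(k) = -8*(k - (k - 34)*(k + 18)) = -8*(k - (-34 + k)*(18 + k)) = -8*k + 8*(-34 + k)*(18 + k))
√(h(47) + 3080) = √((-4896 - 136*47 + 8*47²) + 3080) = √((-4896 - 6392 + 8*2209) + 3080) = √((-4896 - 6392 + 17672) + 3080) = √(6384 + 3080) = √9464 = 26*√14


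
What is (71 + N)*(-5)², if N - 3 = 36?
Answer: 2750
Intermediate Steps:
N = 39 (N = 3 + 36 = 39)
(71 + N)*(-5)² = (71 + 39)*(-5)² = 110*25 = 2750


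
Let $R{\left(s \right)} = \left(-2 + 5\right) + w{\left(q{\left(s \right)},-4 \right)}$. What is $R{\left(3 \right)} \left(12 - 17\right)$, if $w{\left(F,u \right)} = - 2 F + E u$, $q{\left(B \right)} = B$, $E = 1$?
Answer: $35$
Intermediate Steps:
$w{\left(F,u \right)} = u - 2 F$ ($w{\left(F,u \right)} = - 2 F + 1 u = - 2 F + u = u - 2 F$)
$R{\left(s \right)} = -1 - 2 s$ ($R{\left(s \right)} = \left(-2 + 5\right) - \left(4 + 2 s\right) = 3 - \left(4 + 2 s\right) = -1 - 2 s$)
$R{\left(3 \right)} \left(12 - 17\right) = \left(-1 - 6\right) \left(12 - 17\right) = \left(-1 - 6\right) \left(-5\right) = \left(-7\right) \left(-5\right) = 35$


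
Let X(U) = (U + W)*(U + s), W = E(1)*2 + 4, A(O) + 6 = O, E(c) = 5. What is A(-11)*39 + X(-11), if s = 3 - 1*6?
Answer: -705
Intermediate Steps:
A(O) = -6 + O
s = -3 (s = 3 - 6 = -3)
W = 14 (W = 5*2 + 4 = 10 + 4 = 14)
X(U) = (-3 + U)*(14 + U) (X(U) = (U + 14)*(U - 3) = (14 + U)*(-3 + U) = (-3 + U)*(14 + U))
A(-11)*39 + X(-11) = (-6 - 11)*39 + (-42 + (-11)² + 11*(-11)) = -17*39 + (-42 + 121 - 121) = -663 - 42 = -705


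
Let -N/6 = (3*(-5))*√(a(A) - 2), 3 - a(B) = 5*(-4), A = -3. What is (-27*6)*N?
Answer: -14580*√21 ≈ -66814.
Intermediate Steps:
a(B) = 23 (a(B) = 3 - 5*(-4) = 3 - 1*(-20) = 3 + 20 = 23)
N = 90*√21 (N = -6*3*(-5)*√(23 - 2) = -(-90)*√21 = 90*√21 ≈ 412.43)
(-27*6)*N = (-27*6)*(90*√21) = -14580*√21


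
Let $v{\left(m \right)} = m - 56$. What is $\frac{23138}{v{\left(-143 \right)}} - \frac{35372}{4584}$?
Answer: $- \frac{28275905}{228054} \approx -123.99$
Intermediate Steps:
$v{\left(m \right)} = -56 + m$
$\frac{23138}{v{\left(-143 \right)}} - \frac{35372}{4584} = \frac{23138}{-56 - 143} - \frac{35372}{4584} = \frac{23138}{-199} - \frac{8843}{1146} = 23138 \left(- \frac{1}{199}\right) - \frac{8843}{1146} = - \frac{23138}{199} - \frac{8843}{1146} = - \frac{28275905}{228054}$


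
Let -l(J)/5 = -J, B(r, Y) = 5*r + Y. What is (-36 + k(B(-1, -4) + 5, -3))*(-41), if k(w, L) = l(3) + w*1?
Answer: 1025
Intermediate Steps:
B(r, Y) = Y + 5*r
l(J) = 5*J (l(J) = -(-5)*J = 5*J)
k(w, L) = 15 + w (k(w, L) = 5*3 + w*1 = 15 + w)
(-36 + k(B(-1, -4) + 5, -3))*(-41) = (-36 + (15 + ((-4 + 5*(-1)) + 5)))*(-41) = (-36 + (15 + ((-4 - 5) + 5)))*(-41) = (-36 + (15 + (-9 + 5)))*(-41) = (-36 + (15 - 4))*(-41) = (-36 + 11)*(-41) = -25*(-41) = 1025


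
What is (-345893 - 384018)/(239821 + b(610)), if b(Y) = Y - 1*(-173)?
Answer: -8021/2644 ≈ -3.0337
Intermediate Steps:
b(Y) = 173 + Y (b(Y) = Y + 173 = 173 + Y)
(-345893 - 384018)/(239821 + b(610)) = (-345893 - 384018)/(239821 + (173 + 610)) = -729911/(239821 + 783) = -729911/240604 = -729911*1/240604 = -8021/2644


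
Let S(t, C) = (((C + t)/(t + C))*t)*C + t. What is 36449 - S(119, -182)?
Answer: 57988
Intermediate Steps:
S(t, C) = t + C*t (S(t, C) = (((C + t)/(C + t))*t)*C + t = (1*t)*C + t = t*C + t = C*t + t = t + C*t)
36449 - S(119, -182) = 36449 - 119*(1 - 182) = 36449 - 119*(-181) = 36449 - 1*(-21539) = 36449 + 21539 = 57988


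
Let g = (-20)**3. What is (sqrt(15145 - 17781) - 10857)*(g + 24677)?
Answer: -181062189 + 33354*I*sqrt(659) ≈ -1.8106e+8 + 8.5623e+5*I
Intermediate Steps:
g = -8000
(sqrt(15145 - 17781) - 10857)*(g + 24677) = (sqrt(15145 - 17781) - 10857)*(-8000 + 24677) = (sqrt(-2636) - 10857)*16677 = (2*I*sqrt(659) - 10857)*16677 = (-10857 + 2*I*sqrt(659))*16677 = -181062189 + 33354*I*sqrt(659)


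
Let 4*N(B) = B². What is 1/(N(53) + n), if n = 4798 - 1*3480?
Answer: 4/8081 ≈ 0.00049499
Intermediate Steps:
N(B) = B²/4
n = 1318 (n = 4798 - 3480 = 1318)
1/(N(53) + n) = 1/((¼)*53² + 1318) = 1/((¼)*2809 + 1318) = 1/(2809/4 + 1318) = 1/(8081/4) = 4/8081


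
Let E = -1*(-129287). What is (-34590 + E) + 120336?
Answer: 215033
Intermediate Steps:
E = 129287
(-34590 + E) + 120336 = (-34590 + 129287) + 120336 = 94697 + 120336 = 215033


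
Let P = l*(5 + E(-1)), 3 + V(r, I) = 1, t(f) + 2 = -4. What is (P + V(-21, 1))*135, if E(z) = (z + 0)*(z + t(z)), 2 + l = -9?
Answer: -18090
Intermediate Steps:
l = -11 (l = -2 - 9 = -11)
t(f) = -6 (t(f) = -2 - 4 = -6)
V(r, I) = -2 (V(r, I) = -3 + 1 = -2)
E(z) = z*(-6 + z) (E(z) = (z + 0)*(z - 6) = z*(-6 + z))
P = -132 (P = -11*(5 - (-6 - 1)) = -11*(5 - 1*(-7)) = -11*(5 + 7) = -11*12 = -132)
(P + V(-21, 1))*135 = (-132 - 2)*135 = -134*135 = -18090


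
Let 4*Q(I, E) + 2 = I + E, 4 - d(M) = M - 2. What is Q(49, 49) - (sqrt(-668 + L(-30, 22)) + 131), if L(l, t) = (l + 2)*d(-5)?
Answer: -107 - 4*I*sqrt(61) ≈ -107.0 - 31.241*I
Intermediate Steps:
d(M) = 6 - M (d(M) = 4 - (M - 2) = 4 - (-2 + M) = 4 + (2 - M) = 6 - M)
L(l, t) = 22 + 11*l (L(l, t) = (l + 2)*(6 - 1*(-5)) = (2 + l)*(6 + 5) = (2 + l)*11 = 22 + 11*l)
Q(I, E) = -1/2 + E/4 + I/4 (Q(I, E) = -1/2 + (I + E)/4 = -1/2 + (E + I)/4 = -1/2 + (E/4 + I/4) = -1/2 + E/4 + I/4)
Q(49, 49) - (sqrt(-668 + L(-30, 22)) + 131) = (-1/2 + (1/4)*49 + (1/4)*49) - (sqrt(-668 + (22 + 11*(-30))) + 131) = (-1/2 + 49/4 + 49/4) - (sqrt(-668 + (22 - 330)) + 131) = 24 - (sqrt(-668 - 308) + 131) = 24 - (sqrt(-976) + 131) = 24 - (4*I*sqrt(61) + 131) = 24 - (131 + 4*I*sqrt(61)) = 24 + (-131 - 4*I*sqrt(61)) = -107 - 4*I*sqrt(61)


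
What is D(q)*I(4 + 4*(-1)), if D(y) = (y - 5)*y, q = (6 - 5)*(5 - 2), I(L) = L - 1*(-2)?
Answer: -12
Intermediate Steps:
I(L) = 2 + L (I(L) = L + 2 = 2 + L)
q = 3 (q = 1*3 = 3)
D(y) = y*(-5 + y) (D(y) = (-5 + y)*y = y*(-5 + y))
D(q)*I(4 + 4*(-1)) = (3*(-5 + 3))*(2 + (4 + 4*(-1))) = (3*(-2))*(2 + (4 - 4)) = -6*(2 + 0) = -6*2 = -12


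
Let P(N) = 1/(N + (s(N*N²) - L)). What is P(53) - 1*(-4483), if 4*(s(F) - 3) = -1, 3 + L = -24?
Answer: 1483877/331 ≈ 4483.0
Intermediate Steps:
L = -27 (L = -3 - 24 = -27)
s(F) = 11/4 (s(F) = 3 + (¼)*(-1) = 3 - ¼ = 11/4)
P(N) = 1/(119/4 + N) (P(N) = 1/(N + (11/4 - 1*(-27))) = 1/(N + (11/4 + 27)) = 1/(N + 119/4) = 1/(119/4 + N))
P(53) - 1*(-4483) = 4/(119 + 4*53) - 1*(-4483) = 4/(119 + 212) + 4483 = 4/331 + 4483 = 1483877/331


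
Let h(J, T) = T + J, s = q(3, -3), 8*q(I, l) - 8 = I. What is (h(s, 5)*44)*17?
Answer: 9537/2 ≈ 4768.5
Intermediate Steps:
q(I, l) = 1 + I/8
s = 11/8 (s = 1 + (⅛)*3 = 1 + 3/8 = 11/8 ≈ 1.3750)
h(J, T) = J + T
(h(s, 5)*44)*17 = ((11/8 + 5)*44)*17 = ((51/8)*44)*17 = (561/2)*17 = 9537/2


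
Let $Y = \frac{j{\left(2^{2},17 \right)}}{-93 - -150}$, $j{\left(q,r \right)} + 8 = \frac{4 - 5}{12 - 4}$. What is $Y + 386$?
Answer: $\frac{175951}{456} \approx 385.86$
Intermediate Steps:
$j{\left(q,r \right)} = - \frac{65}{8}$ ($j{\left(q,r \right)} = -8 + \frac{4 - 5}{12 - 4} = -8 - \frac{1}{8} = - \frac{65}{8}$)
$Y = - \frac{65}{456}$ ($Y = - \frac{65}{8 \left(-93 - -150\right)} = - \frac{65}{8 \left(-93 + 150\right)} = - \frac{65}{8 \cdot 57} = \left(- \frac{65}{8}\right) \frac{1}{57} = - \frac{65}{456} \approx -0.14254$)
$Y + 386 = - \frac{65}{456} + 386 = \frac{175951}{456}$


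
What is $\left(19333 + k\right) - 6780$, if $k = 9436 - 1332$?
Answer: $20657$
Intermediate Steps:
$k = 8104$ ($k = 9436 - 1332 = 8104$)
$\left(19333 + k\right) - 6780 = \left(19333 + 8104\right) - 6780 = 27437 - 6780 = 20657$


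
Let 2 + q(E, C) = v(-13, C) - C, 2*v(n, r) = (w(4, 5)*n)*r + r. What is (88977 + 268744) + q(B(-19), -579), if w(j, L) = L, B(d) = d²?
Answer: 376826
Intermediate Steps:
v(n, r) = r/2 + 5*n*r/2 (v(n, r) = ((5*n)*r + r)/2 = (5*n*r + r)/2 = (r + 5*n*r)/2 = r/2 + 5*n*r/2)
q(E, C) = -2 - 33*C (q(E, C) = -2 + (C*(1 + 5*(-13))/2 - C) = -2 + (C*(1 - 65)/2 - C) = -2 + ((½)*C*(-64) - C) = -2 + (-32*C - C) = -2 - 33*C)
(88977 + 268744) + q(B(-19), -579) = (88977 + 268744) + (-2 - 33*(-579)) = 357721 + (-2 + 19107) = 357721 + 19105 = 376826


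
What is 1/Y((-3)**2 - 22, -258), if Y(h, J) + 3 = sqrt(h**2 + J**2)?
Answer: 3/66724 + sqrt(66733)/66724 ≈ 0.0039165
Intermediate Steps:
Y(h, J) = -3 + sqrt(J**2 + h**2) (Y(h, J) = -3 + sqrt(h**2 + J**2) = -3 + sqrt(J**2 + h**2))
1/Y((-3)**2 - 22, -258) = 1/(-3 + sqrt((-258)**2 + ((-3)**2 - 22)**2)) = 1/(-3 + sqrt(66564 + (9 - 22)**2)) = 1/(-3 + sqrt(66564 + (-13)**2)) = 1/(-3 + sqrt(66564 + 169)) = 1/(-3 + sqrt(66733))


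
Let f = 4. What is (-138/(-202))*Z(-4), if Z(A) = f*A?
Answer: -1104/101 ≈ -10.931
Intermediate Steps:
Z(A) = 4*A
(-138/(-202))*Z(-4) = (-138/(-202))*(4*(-4)) = -138*(-1/202)*(-16) = (69/101)*(-16) = -1104/101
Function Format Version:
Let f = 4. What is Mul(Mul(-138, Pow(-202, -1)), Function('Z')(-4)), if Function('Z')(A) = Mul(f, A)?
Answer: Rational(-1104, 101) ≈ -10.931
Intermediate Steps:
Function('Z')(A) = Mul(4, A)
Mul(Mul(-138, Pow(-202, -1)), Function('Z')(-4)) = Mul(Mul(-138, Pow(-202, -1)), Mul(4, -4)) = Mul(Mul(-138, Rational(-1, 202)), -16) = Mul(Rational(69, 101), -16) = Rational(-1104, 101)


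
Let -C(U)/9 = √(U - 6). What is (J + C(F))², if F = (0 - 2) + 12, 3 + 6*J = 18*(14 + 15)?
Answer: 18769/4 ≈ 4692.3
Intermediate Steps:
J = 173/2 (J = -½ + (18*(14 + 15))/6 = -½ + (18*29)/6 = -½ + (⅙)*522 = -½ + 87 = 173/2 ≈ 86.500)
F = 10 (F = -2 + 12 = 10)
C(U) = -9*√(-6 + U) (C(U) = -9*√(U - 6) = -9*√(-6 + U))
(J + C(F))² = (173/2 - 9*√(-6 + 10))² = (173/2 - 9*√4)² = (173/2 - 9*2)² = (173/2 - 18)² = (137/2)² = 18769/4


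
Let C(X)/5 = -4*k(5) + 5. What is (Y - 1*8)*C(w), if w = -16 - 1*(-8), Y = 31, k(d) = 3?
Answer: -805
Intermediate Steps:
w = -8 (w = -16 + 8 = -8)
C(X) = -35 (C(X) = 5*(-4*3 + 5) = 5*(-12 + 5) = 5*(-7) = -35)
(Y - 1*8)*C(w) = (31 - 1*8)*(-35) = (31 - 8)*(-35) = 23*(-35) = -805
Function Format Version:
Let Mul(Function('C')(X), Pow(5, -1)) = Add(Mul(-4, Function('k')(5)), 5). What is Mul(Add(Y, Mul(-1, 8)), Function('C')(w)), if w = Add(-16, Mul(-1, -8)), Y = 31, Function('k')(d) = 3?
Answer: -805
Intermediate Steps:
w = -8 (w = Add(-16, 8) = -8)
Function('C')(X) = -35 (Function('C')(X) = Mul(5, Add(Mul(-4, 3), 5)) = Mul(5, Add(-12, 5)) = Mul(5, -7) = -35)
Mul(Add(Y, Mul(-1, 8)), Function('C')(w)) = Mul(Add(31, Mul(-1, 8)), -35) = Mul(Add(31, -8), -35) = Mul(23, -35) = -805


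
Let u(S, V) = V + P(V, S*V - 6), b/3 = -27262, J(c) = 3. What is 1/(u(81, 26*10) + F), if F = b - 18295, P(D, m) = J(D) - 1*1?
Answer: -1/99819 ≈ -1.0018e-5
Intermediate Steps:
b = -81786 (b = 3*(-27262) = -81786)
P(D, m) = 2 (P(D, m) = 3 - 1*1 = 3 - 1 = 2)
F = -100081 (F = -81786 - 18295 = -100081)
u(S, V) = 2 + V (u(S, V) = V + 2 = 2 + V)
1/(u(81, 26*10) + F) = 1/((2 + 26*10) - 100081) = 1/((2 + 260) - 100081) = 1/(262 - 100081) = 1/(-99819) = -1/99819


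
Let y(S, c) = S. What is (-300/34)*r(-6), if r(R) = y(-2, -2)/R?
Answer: -50/17 ≈ -2.9412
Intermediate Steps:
r(R) = -2/R
(-300/34)*r(-6) = (-300/34)*(-2/(-6)) = (-300/34)*(-2*(-⅙)) = -15*10/17*(⅓) = -150/17*⅓ = -50/17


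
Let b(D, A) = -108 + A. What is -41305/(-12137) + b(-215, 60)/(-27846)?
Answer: 191793601/56327817 ≈ 3.4050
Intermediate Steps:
-41305/(-12137) + b(-215, 60)/(-27846) = -41305/(-12137) + (-108 + 60)/(-27846) = -41305*(-1/12137) - 48*(-1/27846) = 41305/12137 + 8/4641 = 191793601/56327817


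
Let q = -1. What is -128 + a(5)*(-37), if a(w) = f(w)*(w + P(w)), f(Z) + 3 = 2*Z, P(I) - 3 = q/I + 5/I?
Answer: -12036/5 ≈ -2407.2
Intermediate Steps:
P(I) = 3 + 4/I (P(I) = 3 + (-1/I + 5/I) = 3 + 4/I)
f(Z) = -3 + 2*Z
a(w) = (-3 + 2*w)*(3 + w + 4/w) (a(w) = (-3 + 2*w)*(w + (3 + 4/w)) = (-3 + 2*w)*(3 + w + 4/w))
-128 + a(5)*(-37) = -128 + (-1 - 12/5 + 2*5² + 3*5)*(-37) = -128 + (-1 - 12*⅕ + 2*25 + 15)*(-37) = -128 + (-1 - 12/5 + 50 + 15)*(-37) = -128 + (308/5)*(-37) = -128 - 11396/5 = -12036/5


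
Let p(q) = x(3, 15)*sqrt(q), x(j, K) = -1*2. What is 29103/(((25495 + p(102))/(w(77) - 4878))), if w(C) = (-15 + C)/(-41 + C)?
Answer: -21708632332135/3899967702 - 851485873*sqrt(102)/1949983851 ≈ -5570.8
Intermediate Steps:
x(j, K) = -2
w(C) = (-15 + C)/(-41 + C)
p(q) = -2*sqrt(q)
29103/(((25495 + p(102))/(w(77) - 4878))) = 29103/(((25495 - 2*sqrt(102))/((-15 + 77)/(-41 + 77) - 4878))) = 29103/(((25495 - 2*sqrt(102))/(62/36 - 4878))) = 29103/(((25495 - 2*sqrt(102))/((1/36)*62 - 4878))) = 29103/(((25495 - 2*sqrt(102))/(31/18 - 4878))) = 29103/(((25495 - 2*sqrt(102))/(-87773/18))) = 29103/(((25495 - 2*sqrt(102))*(-18/87773))) = 29103/(-458910/87773 + 36*sqrt(102)/87773)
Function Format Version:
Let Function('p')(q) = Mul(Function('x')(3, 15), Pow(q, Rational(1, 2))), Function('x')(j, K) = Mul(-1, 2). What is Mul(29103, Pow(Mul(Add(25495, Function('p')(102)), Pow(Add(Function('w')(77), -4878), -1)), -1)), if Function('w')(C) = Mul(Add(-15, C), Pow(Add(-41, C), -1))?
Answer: Add(Rational(-21708632332135, 3899967702), Mul(Rational(-851485873, 1949983851), Pow(102, Rational(1, 2)))) ≈ -5570.8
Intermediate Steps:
Function('x')(j, K) = -2
Function('w')(C) = Mul(Pow(Add(-41, C), -1), Add(-15, C))
Function('p')(q) = Mul(-2, Pow(q, Rational(1, 2)))
Mul(29103, Pow(Mul(Add(25495, Function('p')(102)), Pow(Add(Function('w')(77), -4878), -1)), -1)) = Mul(29103, Pow(Mul(Add(25495, Mul(-2, Pow(102, Rational(1, 2)))), Pow(Add(Mul(Pow(Add(-41, 77), -1), Add(-15, 77)), -4878), -1)), -1)) = Mul(29103, Pow(Mul(Add(25495, Mul(-2, Pow(102, Rational(1, 2)))), Pow(Add(Mul(Pow(36, -1), 62), -4878), -1)), -1)) = Mul(29103, Pow(Mul(Add(25495, Mul(-2, Pow(102, Rational(1, 2)))), Pow(Add(Mul(Rational(1, 36), 62), -4878), -1)), -1)) = Mul(29103, Pow(Mul(Add(25495, Mul(-2, Pow(102, Rational(1, 2)))), Pow(Add(Rational(31, 18), -4878), -1)), -1)) = Mul(29103, Pow(Mul(Add(25495, Mul(-2, Pow(102, Rational(1, 2)))), Pow(Rational(-87773, 18), -1)), -1)) = Mul(29103, Pow(Mul(Add(25495, Mul(-2, Pow(102, Rational(1, 2)))), Rational(-18, 87773)), -1)) = Mul(29103, Pow(Add(Rational(-458910, 87773), Mul(Rational(36, 87773), Pow(102, Rational(1, 2)))), -1))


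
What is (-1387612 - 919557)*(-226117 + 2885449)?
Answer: -6135528351108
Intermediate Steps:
(-1387612 - 919557)*(-226117 + 2885449) = -2307169*2659332 = -6135528351108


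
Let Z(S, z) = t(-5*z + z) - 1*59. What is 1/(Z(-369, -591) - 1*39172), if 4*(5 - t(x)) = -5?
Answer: -4/156899 ≈ -2.5494e-5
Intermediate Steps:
t(x) = 25/4 (t(x) = 5 - ¼*(-5) = 5 + 5/4 = 25/4)
Z(S, z) = -211/4 (Z(S, z) = 25/4 - 1*59 = 25/4 - 59 = -211/4)
1/(Z(-369, -591) - 1*39172) = 1/(-211/4 - 1*39172) = 1/(-211/4 - 39172) = 1/(-156899/4) = -4/156899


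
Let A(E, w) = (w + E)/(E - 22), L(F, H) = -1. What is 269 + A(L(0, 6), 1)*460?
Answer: 269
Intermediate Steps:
A(E, w) = (E + w)/(-22 + E)
269 + A(L(0, 6), 1)*460 = 269 + ((-1 + 1)/(-22 - 1))*460 = 269 + (0/(-23))*460 = 269 - 1/23*0*460 = 269 + 0*460 = 269 + 0 = 269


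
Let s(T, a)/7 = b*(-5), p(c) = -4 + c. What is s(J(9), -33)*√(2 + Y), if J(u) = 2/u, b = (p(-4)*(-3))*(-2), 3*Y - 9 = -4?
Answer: 560*√33 ≈ 3217.0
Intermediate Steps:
Y = 5/3 (Y = 3 + (⅓)*(-4) = 3 - 4/3 = 5/3 ≈ 1.6667)
b = -48 (b = ((-4 - 4)*(-3))*(-2) = -8*(-3)*(-2) = 24*(-2) = -48)
s(T, a) = 1680 (s(T, a) = 7*(-48*(-5)) = 7*240 = 1680)
s(J(9), -33)*√(2 + Y) = 1680*√(2 + 5/3) = 1680*√(11/3) = 1680*(√33/3) = 560*√33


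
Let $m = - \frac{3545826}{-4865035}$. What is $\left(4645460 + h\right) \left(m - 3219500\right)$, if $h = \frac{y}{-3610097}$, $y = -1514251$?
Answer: $- \frac{262676932127867351753845054}{17563248258395} \approx -1.4956 \cdot 10^{13}$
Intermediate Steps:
$m = \frac{3545826}{4865035}$ ($m = \left(-3545826\right) \left(- \frac{1}{4865035}\right) = \frac{3545826}{4865035} \approx 0.72884$)
$h = \frac{1514251}{3610097}$ ($h = - \frac{1514251}{-3610097} = \left(-1514251\right) \left(- \frac{1}{3610097}\right) = \frac{1514251}{3610097} \approx 0.41945$)
$\left(4645460 + h\right) \left(m - 3219500\right) = \left(4645460 + \frac{1514251}{3610097}\right) \left(\frac{3545826}{4865035} - 3219500\right) = \frac{16770562723871}{3610097} \left(- \frac{15662976636674}{4865035}\right) = - \frac{262676932127867351753845054}{17563248258395}$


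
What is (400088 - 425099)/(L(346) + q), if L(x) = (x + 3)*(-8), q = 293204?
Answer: -2779/32268 ≈ -0.086123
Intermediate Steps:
L(x) = -24 - 8*x (L(x) = (3 + x)*(-8) = -24 - 8*x)
(400088 - 425099)/(L(346) + q) = (400088 - 425099)/((-24 - 8*346) + 293204) = -25011/((-24 - 2768) + 293204) = -25011/(-2792 + 293204) = -25011/290412 = -25011*1/290412 = -2779/32268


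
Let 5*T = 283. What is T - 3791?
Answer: -18672/5 ≈ -3734.4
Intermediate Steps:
T = 283/5 (T = (⅕)*283 = 283/5 ≈ 56.600)
T - 3791 = 283/5 - 3791 = -18672/5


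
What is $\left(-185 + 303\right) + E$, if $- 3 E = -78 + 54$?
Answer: $126$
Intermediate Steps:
$E = 8$ ($E = - \frac{-78 + 54}{3} = \left(- \frac{1}{3}\right) \left(-24\right) = 8$)
$\left(-185 + 303\right) + E = \left(-185 + 303\right) + 8 = 118 + 8 = 126$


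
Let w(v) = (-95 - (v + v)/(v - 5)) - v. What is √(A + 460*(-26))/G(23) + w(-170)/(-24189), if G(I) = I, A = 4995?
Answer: -2557/846615 + I*√6965/23 ≈ -0.0030203 + 3.6285*I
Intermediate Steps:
w(v) = -95 - v - 2*v/(-5 + v) (w(v) = (-95 - 2*v/(-5 + v)) - v = -95 - v - 2*v/(-5 + v))
√(A + 460*(-26))/G(23) + w(-170)/(-24189) = √(4995 + 460*(-26))/23 + ((475 - 1*(-170)² - 92*(-170))/(-5 - 170))/(-24189) = √(4995 - 11960)*(1/23) + ((475 - 1*28900 + 15640)/(-175))*(-1/24189) = √(-6965)*(1/23) - (475 - 28900 + 15640)/175*(-1/24189) = (I*√6965)*(1/23) - 1/175*(-12785)*(-1/24189) = I*√6965/23 + (2557/35)*(-1/24189) = I*√6965/23 - 2557/846615 = -2557/846615 + I*√6965/23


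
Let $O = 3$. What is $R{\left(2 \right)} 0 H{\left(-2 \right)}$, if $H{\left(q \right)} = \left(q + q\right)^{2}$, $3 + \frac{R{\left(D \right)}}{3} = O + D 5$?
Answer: $0$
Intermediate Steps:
$R{\left(D \right)} = 15 D$ ($R{\left(D \right)} = -9 + 3 \left(3 + D 5\right) = -9 + 3 \left(3 + 5 D\right) = -9 + \left(9 + 15 D\right) = 15 D$)
$H{\left(q \right)} = 4 q^{2}$ ($H{\left(q \right)} = \left(2 q\right)^{2} = 4 q^{2}$)
$R{\left(2 \right)} 0 H{\left(-2 \right)} = 15 \cdot 2 \cdot 0 \cdot 4 \left(-2\right)^{2} = 30 \cdot 0 \cdot 4 \cdot 4 = 0 \cdot 16 = 0$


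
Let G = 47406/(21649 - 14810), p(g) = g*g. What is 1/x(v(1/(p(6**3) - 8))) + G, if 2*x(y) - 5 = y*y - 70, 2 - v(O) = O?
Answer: 6262831668404498/907797758490665 ≈ 6.8989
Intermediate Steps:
p(g) = g**2
v(O) = 2 - O
x(y) = -65/2 + y**2/2 (x(y) = 5/2 + (y*y - 70)/2 = 5/2 + (y**2 - 70)/2 = 5/2 + (-70 + y**2)/2 = 5/2 + (-35 + y**2/2) = -65/2 + y**2/2)
G = 47406/6839 ≈ 6.9317
1/x(v(1/(p(6**3) - 8))) + G = 1/(-65/2 + (2 - 1/((6**3)**2 - 8))**2/2) + 47406/6839 = 1/(-65/2 + (2 - 1/(216**2 - 8))**2/2) + 47406/6839 = 1/(-65/2 + (2 - 1/(46656 - 8))**2/2) + 47406/6839 = 1/(-65/2 + (2 - 1/46648)**2/2) + 47406/6839 = 1/(-65/2 + (93295/46648)**2/2) + 47406/6839 = 1/(-65/2 + (1/2)*(8703957025/2176035904)) + 47406/6839 = 1/(-65/2 + 8703957025/4352071808) + 47406/6839 = 1/(-132738376735/4352071808) + 47406/6839 = -4352071808/132738376735 + 47406/6839 = 6262831668404498/907797758490665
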